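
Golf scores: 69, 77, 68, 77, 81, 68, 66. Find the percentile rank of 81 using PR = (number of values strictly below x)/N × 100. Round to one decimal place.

N = 7.
Strictly below 81: 6. Equal to 81: 1.
PR = 6/7 × 100 = 85.7

85.7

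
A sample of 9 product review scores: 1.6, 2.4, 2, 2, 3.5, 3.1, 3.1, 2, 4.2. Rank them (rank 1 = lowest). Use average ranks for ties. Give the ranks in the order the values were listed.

1, 5, 3, 3, 8, 6.5, 6.5, 3, 9

Sorted (ascending): 1.6, 2, 2, 2, 2.4, 3.1, 3.1, 3.5, 4.2
The 3 values of 2 occupy positions 2–4 → average rank 3.
The 2 values of 3.1 occupy positions 6–7 → average rank (6+7)/2 = 6.5.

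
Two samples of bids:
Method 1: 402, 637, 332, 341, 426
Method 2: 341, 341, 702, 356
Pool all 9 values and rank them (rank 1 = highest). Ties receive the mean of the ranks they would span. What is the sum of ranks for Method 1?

Sorted (descending): 702, 637, 426, 402, 356, 341, 341, 341, 332
The 3 values of 341 occupy positions 6–8 → average rank 7.
Method 1 values → pooled ranks: 402→4, 637→2, 332→9, 341→7, 426→3
Rank sum = 4 + 2 + 9 + 7 + 3 = 25

25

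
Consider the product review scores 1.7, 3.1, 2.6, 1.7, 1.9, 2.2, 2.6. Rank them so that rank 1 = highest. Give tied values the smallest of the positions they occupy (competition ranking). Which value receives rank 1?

Sorted (descending): 3.1, 2.6, 2.6, 2.2, 1.9, 1.7, 1.7
The 2 values of 2.6 occupy positions 2–3 → each gets rank 2.
The 2 values of 1.7 occupy positions 6–7 → each gets rank 6.
Rank 1 → value 3.1.

3.1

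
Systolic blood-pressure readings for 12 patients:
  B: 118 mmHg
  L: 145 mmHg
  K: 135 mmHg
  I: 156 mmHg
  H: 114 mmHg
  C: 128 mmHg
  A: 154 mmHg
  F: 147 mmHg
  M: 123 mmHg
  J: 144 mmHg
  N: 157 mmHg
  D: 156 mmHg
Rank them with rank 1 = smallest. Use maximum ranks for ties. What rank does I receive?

Sorted (ascending): 114, 118, 123, 128, 135, 144, 145, 147, 154, 156, 156, 157
The 2 values of 156 occupy positions 10–11 → each gets rank 11.
I has value 156 mmHg → rank 11.

11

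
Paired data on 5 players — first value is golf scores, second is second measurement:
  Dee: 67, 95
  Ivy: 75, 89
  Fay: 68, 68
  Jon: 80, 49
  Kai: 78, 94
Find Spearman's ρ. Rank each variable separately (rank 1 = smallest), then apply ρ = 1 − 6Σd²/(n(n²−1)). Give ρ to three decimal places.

Ranks of variable 1: 1, 3, 2, 5, 4
Ranks of variable 2: 5, 3, 2, 1, 4
d = r₁ − r₂: -4, 0, 0, 4, 0
d²: 16, 0, 0, 16, 0; Σd² = 32
ρ = 1 − 6·32/(5·24) = 1 − 192/120 = -0.600

-0.600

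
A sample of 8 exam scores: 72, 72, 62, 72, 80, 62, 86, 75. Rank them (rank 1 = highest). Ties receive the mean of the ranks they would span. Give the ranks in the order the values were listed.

5, 5, 7.5, 5, 2, 7.5, 1, 3

Sorted (descending): 86, 80, 75, 72, 72, 72, 62, 62
The 3 values of 72 occupy positions 4–6 → average rank 5.
The 2 values of 62 occupy positions 7–8 → average rank (7+8)/2 = 7.5.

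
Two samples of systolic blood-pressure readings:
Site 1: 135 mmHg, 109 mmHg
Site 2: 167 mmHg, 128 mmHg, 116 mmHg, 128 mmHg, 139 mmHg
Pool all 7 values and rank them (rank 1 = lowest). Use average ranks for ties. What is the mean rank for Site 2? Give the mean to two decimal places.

Sorted (ascending): 109, 116, 128, 128, 135, 139, 167
The 2 values of 128 occupy positions 3–4 → average rank (3+4)/2 = 3.5.
Site 2 values → pooled ranks: 167→7, 128→3.5, 116→2, 128→3.5, 139→6
Mean rank = (7 + 3.5 + 2 + 3.5 + 6) / 5 = 4.40

4.40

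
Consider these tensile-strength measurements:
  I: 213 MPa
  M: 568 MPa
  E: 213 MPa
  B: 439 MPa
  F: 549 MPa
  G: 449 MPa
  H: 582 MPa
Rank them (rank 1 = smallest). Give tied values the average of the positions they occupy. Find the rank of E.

Sorted (ascending): 213, 213, 439, 449, 549, 568, 582
The 2 values of 213 occupy positions 1–2 → average rank (1+2)/2 = 1.5.
E has value 213 MPa → rank 1.5.

1.5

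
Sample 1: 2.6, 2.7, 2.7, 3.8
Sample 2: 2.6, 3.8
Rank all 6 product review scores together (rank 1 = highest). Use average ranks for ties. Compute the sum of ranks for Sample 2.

Sorted (descending): 3.8, 3.8, 2.7, 2.7, 2.6, 2.6
The 2 values of 3.8 occupy positions 1–2 → average rank (1+2)/2 = 1.5.
The 2 values of 2.7 occupy positions 3–4 → average rank (3+4)/2 = 3.5.
The 2 values of 2.6 occupy positions 5–6 → average rank (5+6)/2 = 5.5.
Sample 2 values → pooled ranks: 2.6→5.5, 3.8→1.5
Rank sum = 5.5 + 1.5 = 7

7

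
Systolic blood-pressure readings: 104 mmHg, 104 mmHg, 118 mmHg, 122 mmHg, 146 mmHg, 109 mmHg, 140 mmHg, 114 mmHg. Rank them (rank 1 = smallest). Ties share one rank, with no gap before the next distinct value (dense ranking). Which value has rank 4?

Sorted (ascending): 104, 104, 109, 114, 118, 122, 140, 146
The 2 values of 104 share dense rank 1.
Remaining distinct values take the next consecutive integers.
Rank 4 → value 118.

118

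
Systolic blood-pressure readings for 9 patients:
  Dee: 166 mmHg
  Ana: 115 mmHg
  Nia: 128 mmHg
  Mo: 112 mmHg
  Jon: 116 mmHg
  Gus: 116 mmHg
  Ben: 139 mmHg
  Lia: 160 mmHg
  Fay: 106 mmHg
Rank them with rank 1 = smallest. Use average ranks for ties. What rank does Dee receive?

9

Sorted (ascending): 106, 112, 115, 116, 116, 128, 139, 160, 166
The 2 values of 116 occupy positions 4–5 → average rank (4+5)/2 = 4.5.
Dee has value 166 mmHg → rank 9.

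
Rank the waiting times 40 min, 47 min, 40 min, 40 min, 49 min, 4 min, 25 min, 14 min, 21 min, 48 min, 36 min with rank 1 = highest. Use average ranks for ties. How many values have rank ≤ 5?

Sorted (descending): 49, 48, 47, 40, 40, 40, 36, 25, 21, 14, 4
The 3 values of 40 occupy positions 4–6 → average rank 5.
Ranks ≤ 5: {1, 2, 3, 5, 5, 5} → 6 values.

6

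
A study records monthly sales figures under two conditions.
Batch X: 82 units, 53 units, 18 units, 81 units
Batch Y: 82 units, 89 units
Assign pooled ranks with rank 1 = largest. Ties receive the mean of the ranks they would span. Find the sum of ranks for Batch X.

Sorted (descending): 89, 82, 82, 81, 53, 18
The 2 values of 82 occupy positions 2–3 → average rank (2+3)/2 = 2.5.
Batch X values → pooled ranks: 82→2.5, 53→5, 18→6, 81→4
Rank sum = 2.5 + 5 + 6 + 4 = 17.5

17.5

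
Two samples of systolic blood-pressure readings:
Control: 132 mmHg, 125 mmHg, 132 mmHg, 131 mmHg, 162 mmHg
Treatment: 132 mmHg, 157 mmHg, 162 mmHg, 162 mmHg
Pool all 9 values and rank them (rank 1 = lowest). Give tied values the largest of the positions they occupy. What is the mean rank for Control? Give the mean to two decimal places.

Sorted (ascending): 125, 131, 132, 132, 132, 157, 162, 162, 162
The 3 values of 132 occupy positions 3–5 → each gets rank 5.
The 3 values of 162 occupy positions 7–9 → each gets rank 9.
Control values → pooled ranks: 132→5, 125→1, 132→5, 131→2, 162→9
Mean rank = (5 + 1 + 5 + 2 + 9) / 5 = 4.40

4.40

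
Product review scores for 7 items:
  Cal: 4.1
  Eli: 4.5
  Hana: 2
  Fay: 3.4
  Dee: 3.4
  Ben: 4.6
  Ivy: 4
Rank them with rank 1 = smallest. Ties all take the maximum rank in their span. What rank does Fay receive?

3

Sorted (ascending): 2, 3.4, 3.4, 4, 4.1, 4.5, 4.6
The 2 values of 3.4 occupy positions 2–3 → each gets rank 3.
Fay has value 3.4 → rank 3.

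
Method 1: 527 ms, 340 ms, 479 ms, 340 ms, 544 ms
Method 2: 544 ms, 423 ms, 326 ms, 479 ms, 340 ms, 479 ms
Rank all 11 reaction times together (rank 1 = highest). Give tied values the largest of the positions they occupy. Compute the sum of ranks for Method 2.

Sorted (descending): 544, 544, 527, 479, 479, 479, 423, 340, 340, 340, 326
The 2 values of 544 occupy positions 1–2 → each gets rank 2.
The 3 values of 479 occupy positions 4–6 → each gets rank 6.
The 3 values of 340 occupy positions 8–10 → each gets rank 10.
Method 2 values → pooled ranks: 544→2, 423→7, 326→11, 479→6, 340→10, 479→6
Rank sum = 2 + 7 + 11 + 6 + 10 + 6 = 42

42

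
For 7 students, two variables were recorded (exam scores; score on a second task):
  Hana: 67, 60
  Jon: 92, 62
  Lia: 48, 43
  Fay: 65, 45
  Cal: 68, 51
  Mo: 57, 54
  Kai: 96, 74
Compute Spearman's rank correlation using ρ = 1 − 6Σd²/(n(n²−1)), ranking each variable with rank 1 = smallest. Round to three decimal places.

0.821

Ranks of variable 1: 4, 6, 1, 3, 5, 2, 7
Ranks of variable 2: 5, 6, 1, 2, 3, 4, 7
d = r₁ − r₂: -1, 0, 0, 1, 2, -2, 0
d²: 1, 0, 0, 1, 4, 4, 0; Σd² = 10
ρ = 1 − 6·10/(7·48) = 1 − 60/336 = 0.821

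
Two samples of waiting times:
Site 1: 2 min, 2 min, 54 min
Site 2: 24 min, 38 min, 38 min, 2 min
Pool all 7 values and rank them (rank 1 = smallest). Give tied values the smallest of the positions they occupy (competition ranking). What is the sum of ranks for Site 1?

9

Sorted (ascending): 2, 2, 2, 24, 38, 38, 54
The 3 values of 2 occupy positions 1–3 → each gets rank 1.
The 2 values of 38 occupy positions 5–6 → each gets rank 5.
Site 1 values → pooled ranks: 2→1, 2→1, 54→7
Rank sum = 1 + 1 + 7 = 9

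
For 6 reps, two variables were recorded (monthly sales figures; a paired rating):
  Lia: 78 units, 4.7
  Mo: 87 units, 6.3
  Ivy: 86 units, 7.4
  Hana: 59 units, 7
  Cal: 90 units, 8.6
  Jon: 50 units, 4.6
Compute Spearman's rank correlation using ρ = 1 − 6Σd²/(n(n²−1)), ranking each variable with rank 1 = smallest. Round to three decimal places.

Ranks of variable 1: 3, 5, 4, 2, 6, 1
Ranks of variable 2: 2, 3, 5, 4, 6, 1
d = r₁ − r₂: 1, 2, -1, -2, 0, 0
d²: 1, 4, 1, 4, 0, 0; Σd² = 10
ρ = 1 − 6·10/(6·35) = 1 − 60/210 = 0.714

0.714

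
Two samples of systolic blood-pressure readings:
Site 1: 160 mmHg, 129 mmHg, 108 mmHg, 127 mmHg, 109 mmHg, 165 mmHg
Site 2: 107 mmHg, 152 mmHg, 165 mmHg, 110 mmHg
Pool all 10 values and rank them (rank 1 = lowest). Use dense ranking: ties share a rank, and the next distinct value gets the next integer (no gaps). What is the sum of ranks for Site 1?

33

Sorted (ascending): 107, 108, 109, 110, 127, 129, 152, 160, 165, 165
The 2 values of 165 share dense rank 9.
Remaining distinct values take the next consecutive integers.
Site 1 values → pooled ranks: 160→8, 129→6, 108→2, 127→5, 109→3, 165→9
Rank sum = 8 + 6 + 2 + 5 + 3 + 9 = 33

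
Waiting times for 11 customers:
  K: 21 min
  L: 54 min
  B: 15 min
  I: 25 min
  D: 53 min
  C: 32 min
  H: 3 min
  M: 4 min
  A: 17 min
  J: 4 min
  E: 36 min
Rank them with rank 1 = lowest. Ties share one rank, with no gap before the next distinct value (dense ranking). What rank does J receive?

Sorted (ascending): 3, 4, 4, 15, 17, 21, 25, 32, 36, 53, 54
The 2 values of 4 share dense rank 2.
Remaining distinct values take the next consecutive integers.
J has value 4 min → rank 2.

2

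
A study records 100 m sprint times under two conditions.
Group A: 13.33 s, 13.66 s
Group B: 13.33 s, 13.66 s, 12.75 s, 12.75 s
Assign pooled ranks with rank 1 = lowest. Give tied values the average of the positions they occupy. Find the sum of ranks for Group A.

Sorted (ascending): 12.75, 12.75, 13.33, 13.33, 13.66, 13.66
The 2 values of 12.75 occupy positions 1–2 → average rank (1+2)/2 = 1.5.
The 2 values of 13.33 occupy positions 3–4 → average rank (3+4)/2 = 3.5.
The 2 values of 13.66 occupy positions 5–6 → average rank (5+6)/2 = 5.5.
Group A values → pooled ranks: 13.33→3.5, 13.66→5.5
Rank sum = 3.5 + 5.5 = 9

9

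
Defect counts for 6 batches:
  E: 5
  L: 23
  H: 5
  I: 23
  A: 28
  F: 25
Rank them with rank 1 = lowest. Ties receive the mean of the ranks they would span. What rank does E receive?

Sorted (ascending): 5, 5, 23, 23, 25, 28
The 2 values of 5 occupy positions 1–2 → average rank (1+2)/2 = 1.5.
The 2 values of 23 occupy positions 3–4 → average rank (3+4)/2 = 3.5.
E has value 5 → rank 1.5.

1.5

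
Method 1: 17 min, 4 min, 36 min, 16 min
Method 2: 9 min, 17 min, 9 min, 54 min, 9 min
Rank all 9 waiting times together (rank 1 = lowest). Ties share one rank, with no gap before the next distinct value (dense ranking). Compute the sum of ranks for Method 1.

Sorted (ascending): 4, 9, 9, 9, 16, 17, 17, 36, 54
The 3 values of 9 share dense rank 2.
The 2 values of 17 share dense rank 4.
Remaining distinct values take the next consecutive integers.
Method 1 values → pooled ranks: 17→4, 4→1, 36→5, 16→3
Rank sum = 4 + 1 + 5 + 3 = 13

13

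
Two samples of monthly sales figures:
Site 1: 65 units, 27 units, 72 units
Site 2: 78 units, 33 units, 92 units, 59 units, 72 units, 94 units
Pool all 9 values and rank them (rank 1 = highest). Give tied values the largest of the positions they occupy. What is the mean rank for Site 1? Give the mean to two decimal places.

6.67

Sorted (descending): 94, 92, 78, 72, 72, 65, 59, 33, 27
The 2 values of 72 occupy positions 4–5 → each gets rank 5.
Site 1 values → pooled ranks: 65→6, 27→9, 72→5
Mean rank = (6 + 9 + 5) / 3 = 6.67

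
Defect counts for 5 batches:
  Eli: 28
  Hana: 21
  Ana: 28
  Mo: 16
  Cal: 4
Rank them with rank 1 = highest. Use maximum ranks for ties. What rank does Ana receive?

2

Sorted (descending): 28, 28, 21, 16, 4
The 2 values of 28 occupy positions 1–2 → each gets rank 2.
Ana has value 28 → rank 2.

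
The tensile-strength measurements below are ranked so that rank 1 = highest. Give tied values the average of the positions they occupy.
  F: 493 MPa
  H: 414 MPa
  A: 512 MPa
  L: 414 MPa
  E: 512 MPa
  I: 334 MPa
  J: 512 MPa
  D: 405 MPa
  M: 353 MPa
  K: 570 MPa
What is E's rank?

3

Sorted (descending): 570, 512, 512, 512, 493, 414, 414, 405, 353, 334
The 3 values of 512 occupy positions 2–4 → average rank 3.
The 2 values of 414 occupy positions 6–7 → average rank (6+7)/2 = 6.5.
E has value 512 MPa → rank 3.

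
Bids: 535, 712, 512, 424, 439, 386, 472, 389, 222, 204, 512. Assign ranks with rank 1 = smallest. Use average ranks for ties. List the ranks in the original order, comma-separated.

10, 11, 8.5, 5, 6, 3, 7, 4, 2, 1, 8.5

Sorted (ascending): 204, 222, 386, 389, 424, 439, 472, 512, 512, 535, 712
The 2 values of 512 occupy positions 8–9 → average rank (8+9)/2 = 8.5.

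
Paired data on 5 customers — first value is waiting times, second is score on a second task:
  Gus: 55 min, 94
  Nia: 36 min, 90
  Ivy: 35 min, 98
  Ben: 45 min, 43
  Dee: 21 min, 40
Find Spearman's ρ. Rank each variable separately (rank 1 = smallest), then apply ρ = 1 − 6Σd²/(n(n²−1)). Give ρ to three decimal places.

Ranks of variable 1: 5, 3, 2, 4, 1
Ranks of variable 2: 4, 3, 5, 2, 1
d = r₁ − r₂: 1, 0, -3, 2, 0
d²: 1, 0, 9, 4, 0; Σd² = 14
ρ = 1 − 6·14/(5·24) = 1 − 84/120 = 0.300

0.300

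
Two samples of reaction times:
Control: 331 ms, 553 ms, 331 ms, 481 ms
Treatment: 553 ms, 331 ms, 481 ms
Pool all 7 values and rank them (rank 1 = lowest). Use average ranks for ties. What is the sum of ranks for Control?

15

Sorted (ascending): 331, 331, 331, 481, 481, 553, 553
The 3 values of 331 occupy positions 1–3 → average rank 2.
The 2 values of 481 occupy positions 4–5 → average rank (4+5)/2 = 4.5.
The 2 values of 553 occupy positions 6–7 → average rank (6+7)/2 = 6.5.
Control values → pooled ranks: 331→2, 553→6.5, 331→2, 481→4.5
Rank sum = 2 + 6.5 + 2 + 4.5 = 15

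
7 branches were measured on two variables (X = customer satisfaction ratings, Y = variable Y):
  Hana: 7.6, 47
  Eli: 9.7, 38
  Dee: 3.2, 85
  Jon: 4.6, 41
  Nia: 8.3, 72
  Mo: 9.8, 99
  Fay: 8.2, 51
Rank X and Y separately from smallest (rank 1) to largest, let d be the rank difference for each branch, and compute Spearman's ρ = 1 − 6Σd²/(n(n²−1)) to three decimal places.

Ranks of variable 1: 3, 6, 1, 2, 5, 7, 4
Ranks of variable 2: 3, 1, 6, 2, 5, 7, 4
d = r₁ − r₂: 0, 5, -5, 0, 0, 0, 0
d²: 0, 25, 25, 0, 0, 0, 0; Σd² = 50
ρ = 1 − 6·50/(7·48) = 1 − 300/336 = 0.107

0.107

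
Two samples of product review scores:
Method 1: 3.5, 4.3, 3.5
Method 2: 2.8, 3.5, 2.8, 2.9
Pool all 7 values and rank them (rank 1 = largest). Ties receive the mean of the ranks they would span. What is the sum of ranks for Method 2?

Sorted (descending): 4.3, 3.5, 3.5, 3.5, 2.9, 2.8, 2.8
The 3 values of 3.5 occupy positions 2–4 → average rank 3.
The 2 values of 2.8 occupy positions 6–7 → average rank (6+7)/2 = 6.5.
Method 2 values → pooled ranks: 2.8→6.5, 3.5→3, 2.8→6.5, 2.9→5
Rank sum = 6.5 + 3 + 6.5 + 5 = 21

21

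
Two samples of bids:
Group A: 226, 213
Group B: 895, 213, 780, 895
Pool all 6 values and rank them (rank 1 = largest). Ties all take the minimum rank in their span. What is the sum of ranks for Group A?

Sorted (descending): 895, 895, 780, 226, 213, 213
The 2 values of 895 occupy positions 1–2 → each gets rank 1.
The 2 values of 213 occupy positions 5–6 → each gets rank 5.
Group A values → pooled ranks: 226→4, 213→5
Rank sum = 4 + 5 = 9

9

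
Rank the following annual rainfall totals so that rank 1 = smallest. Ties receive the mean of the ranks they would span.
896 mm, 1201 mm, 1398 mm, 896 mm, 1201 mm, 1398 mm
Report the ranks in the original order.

Sorted (ascending): 896, 896, 1201, 1201, 1398, 1398
The 2 values of 896 occupy positions 1–2 → average rank (1+2)/2 = 1.5.
The 2 values of 1201 occupy positions 3–4 → average rank (3+4)/2 = 3.5.
The 2 values of 1398 occupy positions 5–6 → average rank (5+6)/2 = 5.5.

1.5, 3.5, 5.5, 1.5, 3.5, 5.5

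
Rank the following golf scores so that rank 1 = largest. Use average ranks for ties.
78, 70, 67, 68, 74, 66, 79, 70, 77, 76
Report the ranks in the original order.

Sorted (descending): 79, 78, 77, 76, 74, 70, 70, 68, 67, 66
The 2 values of 70 occupy positions 6–7 → average rank (6+7)/2 = 6.5.

2, 6.5, 9, 8, 5, 10, 1, 6.5, 3, 4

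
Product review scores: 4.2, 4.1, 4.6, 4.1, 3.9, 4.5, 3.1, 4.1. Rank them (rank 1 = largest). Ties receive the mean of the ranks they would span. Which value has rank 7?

Sorted (descending): 4.6, 4.5, 4.2, 4.1, 4.1, 4.1, 3.9, 3.1
The 3 values of 4.1 occupy positions 4–6 → average rank 5.
Rank 7 → value 3.9.

3.9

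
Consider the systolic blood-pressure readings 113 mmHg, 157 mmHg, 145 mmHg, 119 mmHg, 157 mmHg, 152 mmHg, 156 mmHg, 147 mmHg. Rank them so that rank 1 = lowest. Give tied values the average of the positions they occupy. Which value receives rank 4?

Sorted (ascending): 113, 119, 145, 147, 152, 156, 157, 157
The 2 values of 157 occupy positions 7–8 → average rank (7+8)/2 = 7.5.
Rank 4 → value 147.

147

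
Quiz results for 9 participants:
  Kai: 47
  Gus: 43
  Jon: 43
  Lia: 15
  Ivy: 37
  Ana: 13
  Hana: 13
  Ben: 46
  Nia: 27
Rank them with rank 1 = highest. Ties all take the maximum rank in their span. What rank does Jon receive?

Sorted (descending): 47, 46, 43, 43, 37, 27, 15, 13, 13
The 2 values of 43 occupy positions 3–4 → each gets rank 4.
The 2 values of 13 occupy positions 8–9 → each gets rank 9.
Jon has value 43 → rank 4.

4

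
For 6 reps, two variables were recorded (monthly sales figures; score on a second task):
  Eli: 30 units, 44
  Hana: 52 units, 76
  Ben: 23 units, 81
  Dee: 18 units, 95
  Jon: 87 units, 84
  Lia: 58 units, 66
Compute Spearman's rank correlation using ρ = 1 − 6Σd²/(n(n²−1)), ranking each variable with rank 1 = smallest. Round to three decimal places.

Ranks of variable 1: 3, 4, 2, 1, 6, 5
Ranks of variable 2: 1, 3, 4, 6, 5, 2
d = r₁ − r₂: 2, 1, -2, -5, 1, 3
d²: 4, 1, 4, 25, 1, 9; Σd² = 44
ρ = 1 − 6·44/(6·35) = 1 − 264/210 = -0.257

-0.257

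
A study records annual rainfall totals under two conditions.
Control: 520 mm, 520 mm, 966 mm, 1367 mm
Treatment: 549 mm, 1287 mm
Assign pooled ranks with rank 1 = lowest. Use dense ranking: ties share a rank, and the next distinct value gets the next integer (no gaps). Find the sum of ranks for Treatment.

Sorted (ascending): 520, 520, 549, 966, 1287, 1367
The 2 values of 520 share dense rank 1.
Remaining distinct values take the next consecutive integers.
Treatment values → pooled ranks: 549→2, 1287→4
Rank sum = 2 + 4 = 6

6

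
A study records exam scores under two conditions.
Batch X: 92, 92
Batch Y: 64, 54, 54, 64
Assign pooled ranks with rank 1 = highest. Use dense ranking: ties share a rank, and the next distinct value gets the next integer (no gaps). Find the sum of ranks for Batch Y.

Sorted (descending): 92, 92, 64, 64, 54, 54
The 2 values of 92 share dense rank 1.
The 2 values of 64 share dense rank 2.
The 2 values of 54 share dense rank 3.
Batch Y values → pooled ranks: 64→2, 54→3, 54→3, 64→2
Rank sum = 2 + 3 + 3 + 2 = 10

10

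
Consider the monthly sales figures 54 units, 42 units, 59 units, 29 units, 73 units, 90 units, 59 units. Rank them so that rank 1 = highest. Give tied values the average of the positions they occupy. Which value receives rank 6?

42

Sorted (descending): 90, 73, 59, 59, 54, 42, 29
The 2 values of 59 occupy positions 3–4 → average rank (3+4)/2 = 3.5.
Rank 6 → value 42.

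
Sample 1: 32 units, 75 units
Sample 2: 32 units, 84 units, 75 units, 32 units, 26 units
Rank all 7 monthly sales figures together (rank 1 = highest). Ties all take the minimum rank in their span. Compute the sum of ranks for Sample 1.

Sorted (descending): 84, 75, 75, 32, 32, 32, 26
The 2 values of 75 occupy positions 2–3 → each gets rank 2.
The 3 values of 32 occupy positions 4–6 → each gets rank 4.
Sample 1 values → pooled ranks: 32→4, 75→2
Rank sum = 4 + 2 = 6

6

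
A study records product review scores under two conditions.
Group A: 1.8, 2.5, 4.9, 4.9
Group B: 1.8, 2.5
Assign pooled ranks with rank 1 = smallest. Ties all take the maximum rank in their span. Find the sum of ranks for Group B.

6

Sorted (ascending): 1.8, 1.8, 2.5, 2.5, 4.9, 4.9
The 2 values of 1.8 occupy positions 1–2 → each gets rank 2.
The 2 values of 2.5 occupy positions 3–4 → each gets rank 4.
The 2 values of 4.9 occupy positions 5–6 → each gets rank 6.
Group B values → pooled ranks: 1.8→2, 2.5→4
Rank sum = 2 + 4 = 6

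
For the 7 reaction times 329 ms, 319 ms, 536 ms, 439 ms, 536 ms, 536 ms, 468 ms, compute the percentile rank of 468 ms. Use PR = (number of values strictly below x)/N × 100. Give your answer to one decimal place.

N = 7.
Strictly below 468: 3. Equal to 468: 1.
PR = 3/7 × 100 = 42.9

42.9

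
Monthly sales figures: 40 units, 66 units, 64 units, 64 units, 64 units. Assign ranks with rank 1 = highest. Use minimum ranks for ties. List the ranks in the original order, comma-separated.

5, 1, 2, 2, 2

Sorted (descending): 66, 64, 64, 64, 40
The 3 values of 64 occupy positions 2–4 → each gets rank 2.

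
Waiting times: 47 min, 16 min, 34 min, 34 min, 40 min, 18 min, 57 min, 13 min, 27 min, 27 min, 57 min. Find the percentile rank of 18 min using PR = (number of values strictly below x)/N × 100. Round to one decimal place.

18.2

N = 11.
Strictly below 18: 2. Equal to 18: 1.
PR = 2/11 × 100 = 18.2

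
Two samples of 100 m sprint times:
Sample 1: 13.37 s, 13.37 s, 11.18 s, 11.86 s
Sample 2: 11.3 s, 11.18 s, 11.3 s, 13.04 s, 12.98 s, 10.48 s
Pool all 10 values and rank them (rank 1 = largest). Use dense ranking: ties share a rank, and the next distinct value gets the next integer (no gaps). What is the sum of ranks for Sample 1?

12

Sorted (descending): 13.37, 13.37, 13.04, 12.98, 11.86, 11.3, 11.3, 11.18, 11.18, 10.48
The 2 values of 13.37 share dense rank 1.
The 2 values of 11.3 share dense rank 5.
The 2 values of 11.18 share dense rank 6.
Remaining distinct values take the next consecutive integers.
Sample 1 values → pooled ranks: 13.37→1, 13.37→1, 11.18→6, 11.86→4
Rank sum = 1 + 1 + 6 + 4 = 12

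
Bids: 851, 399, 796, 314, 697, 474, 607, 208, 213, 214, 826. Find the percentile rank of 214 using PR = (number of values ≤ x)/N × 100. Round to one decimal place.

N = 11.
Strictly below 214: 2. Equal to 214: 1.
PR = 3/11 × 100 = 27.3

27.3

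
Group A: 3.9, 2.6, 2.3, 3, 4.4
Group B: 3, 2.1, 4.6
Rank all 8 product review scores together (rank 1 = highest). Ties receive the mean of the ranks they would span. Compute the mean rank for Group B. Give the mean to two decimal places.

4.50

Sorted (descending): 4.6, 4.4, 3.9, 3, 3, 2.6, 2.3, 2.1
The 2 values of 3 occupy positions 4–5 → average rank (4+5)/2 = 4.5.
Group B values → pooled ranks: 3→4.5, 2.1→8, 4.6→1
Mean rank = (4.5 + 8 + 1) / 3 = 4.50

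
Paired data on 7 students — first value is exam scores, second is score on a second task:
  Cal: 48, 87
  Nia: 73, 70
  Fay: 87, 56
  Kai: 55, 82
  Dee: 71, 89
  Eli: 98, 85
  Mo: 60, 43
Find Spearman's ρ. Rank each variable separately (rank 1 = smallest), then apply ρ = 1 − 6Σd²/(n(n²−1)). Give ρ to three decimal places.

Ranks of variable 1: 1, 5, 6, 2, 4, 7, 3
Ranks of variable 2: 6, 3, 2, 4, 7, 5, 1
d = r₁ − r₂: -5, 2, 4, -2, -3, 2, 2
d²: 25, 4, 16, 4, 9, 4, 4; Σd² = 66
ρ = 1 − 6·66/(7·48) = 1 − 396/336 = -0.179

-0.179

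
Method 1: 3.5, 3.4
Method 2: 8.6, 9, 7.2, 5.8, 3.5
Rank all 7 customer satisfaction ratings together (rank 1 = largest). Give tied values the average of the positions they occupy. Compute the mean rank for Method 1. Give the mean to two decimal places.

Sorted (descending): 9, 8.6, 7.2, 5.8, 3.5, 3.5, 3.4
The 2 values of 3.5 occupy positions 5–6 → average rank (5+6)/2 = 5.5.
Method 1 values → pooled ranks: 3.5→5.5, 3.4→7
Mean rank = (5.5 + 7) / 2 = 6.25

6.25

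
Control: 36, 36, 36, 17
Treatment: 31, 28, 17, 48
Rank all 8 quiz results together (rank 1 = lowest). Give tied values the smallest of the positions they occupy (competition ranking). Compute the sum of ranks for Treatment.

Sorted (ascending): 17, 17, 28, 31, 36, 36, 36, 48
The 2 values of 17 occupy positions 1–2 → each gets rank 1.
The 3 values of 36 occupy positions 5–7 → each gets rank 5.
Treatment values → pooled ranks: 31→4, 28→3, 17→1, 48→8
Rank sum = 4 + 3 + 1 + 8 = 16

16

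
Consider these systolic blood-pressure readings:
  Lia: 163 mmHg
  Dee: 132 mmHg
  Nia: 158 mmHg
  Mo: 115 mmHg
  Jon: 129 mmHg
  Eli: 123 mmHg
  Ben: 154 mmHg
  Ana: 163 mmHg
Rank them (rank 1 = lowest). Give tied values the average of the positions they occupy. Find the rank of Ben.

Sorted (ascending): 115, 123, 129, 132, 154, 158, 163, 163
The 2 values of 163 occupy positions 7–8 → average rank (7+8)/2 = 7.5.
Ben has value 154 mmHg → rank 5.

5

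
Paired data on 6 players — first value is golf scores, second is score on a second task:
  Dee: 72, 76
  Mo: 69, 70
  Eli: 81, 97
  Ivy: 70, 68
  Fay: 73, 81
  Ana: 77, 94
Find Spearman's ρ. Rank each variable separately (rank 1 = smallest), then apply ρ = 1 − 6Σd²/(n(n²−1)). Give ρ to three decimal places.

0.943

Ranks of variable 1: 3, 1, 6, 2, 4, 5
Ranks of variable 2: 3, 2, 6, 1, 4, 5
d = r₁ − r₂: 0, -1, 0, 1, 0, 0
d²: 0, 1, 0, 1, 0, 0; Σd² = 2
ρ = 1 − 6·2/(6·35) = 1 − 12/210 = 0.943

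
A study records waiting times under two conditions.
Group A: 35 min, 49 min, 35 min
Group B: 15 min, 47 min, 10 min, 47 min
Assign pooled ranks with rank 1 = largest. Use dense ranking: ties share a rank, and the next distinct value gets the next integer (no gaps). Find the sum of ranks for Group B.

13

Sorted (descending): 49, 47, 47, 35, 35, 15, 10
The 2 values of 47 share dense rank 2.
The 2 values of 35 share dense rank 3.
Remaining distinct values take the next consecutive integers.
Group B values → pooled ranks: 15→4, 47→2, 10→5, 47→2
Rank sum = 4 + 2 + 5 + 2 = 13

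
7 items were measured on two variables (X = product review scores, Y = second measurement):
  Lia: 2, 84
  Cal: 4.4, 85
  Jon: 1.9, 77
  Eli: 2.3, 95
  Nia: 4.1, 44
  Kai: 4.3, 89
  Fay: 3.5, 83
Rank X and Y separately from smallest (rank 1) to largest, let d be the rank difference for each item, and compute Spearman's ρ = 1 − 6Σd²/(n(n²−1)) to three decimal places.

Ranks of variable 1: 2, 7, 1, 3, 5, 6, 4
Ranks of variable 2: 4, 5, 2, 7, 1, 6, 3
d = r₁ − r₂: -2, 2, -1, -4, 4, 0, 1
d²: 4, 4, 1, 16, 16, 0, 1; Σd² = 42
ρ = 1 − 6·42/(7·48) = 1 − 252/336 = 0.250

0.250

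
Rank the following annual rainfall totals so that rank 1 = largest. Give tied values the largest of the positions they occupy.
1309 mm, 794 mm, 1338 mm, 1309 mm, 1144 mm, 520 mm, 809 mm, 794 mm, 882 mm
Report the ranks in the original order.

Sorted (descending): 1338, 1309, 1309, 1144, 882, 809, 794, 794, 520
The 2 values of 1309 occupy positions 2–3 → each gets rank 3.
The 2 values of 794 occupy positions 7–8 → each gets rank 8.

3, 8, 1, 3, 4, 9, 6, 8, 5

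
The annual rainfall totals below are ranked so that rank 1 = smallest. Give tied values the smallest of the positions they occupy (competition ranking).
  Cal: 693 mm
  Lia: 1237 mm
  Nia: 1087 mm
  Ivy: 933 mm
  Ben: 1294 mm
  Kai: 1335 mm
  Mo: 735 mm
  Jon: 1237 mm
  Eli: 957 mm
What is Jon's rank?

Sorted (ascending): 693, 735, 933, 957, 1087, 1237, 1237, 1294, 1335
The 2 values of 1237 occupy positions 6–7 → each gets rank 6.
Jon has value 1237 mm → rank 6.

6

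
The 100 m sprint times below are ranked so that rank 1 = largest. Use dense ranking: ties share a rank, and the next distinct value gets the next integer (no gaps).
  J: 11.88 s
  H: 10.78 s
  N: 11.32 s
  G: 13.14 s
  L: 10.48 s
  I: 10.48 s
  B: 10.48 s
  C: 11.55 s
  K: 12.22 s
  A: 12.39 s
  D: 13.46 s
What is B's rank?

9

Sorted (descending): 13.46, 13.14, 12.39, 12.22, 11.88, 11.55, 11.32, 10.78, 10.48, 10.48, 10.48
The 3 values of 10.48 share dense rank 9.
Remaining distinct values take the next consecutive integers.
B has value 10.48 s → rank 9.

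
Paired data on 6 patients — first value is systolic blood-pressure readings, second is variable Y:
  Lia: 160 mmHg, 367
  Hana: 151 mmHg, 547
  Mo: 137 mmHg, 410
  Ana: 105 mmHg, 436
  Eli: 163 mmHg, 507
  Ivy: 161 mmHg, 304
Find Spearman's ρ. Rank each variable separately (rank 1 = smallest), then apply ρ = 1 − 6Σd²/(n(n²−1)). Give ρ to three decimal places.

Ranks of variable 1: 4, 3, 2, 1, 6, 5
Ranks of variable 2: 2, 6, 3, 4, 5, 1
d = r₁ − r₂: 2, -3, -1, -3, 1, 4
d²: 4, 9, 1, 9, 1, 16; Σd² = 40
ρ = 1 − 6·40/(6·35) = 1 − 240/210 = -0.143

-0.143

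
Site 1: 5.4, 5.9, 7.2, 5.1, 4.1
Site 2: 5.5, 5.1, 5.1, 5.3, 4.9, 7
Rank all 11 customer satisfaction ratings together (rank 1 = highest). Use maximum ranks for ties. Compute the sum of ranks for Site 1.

29

Sorted (descending): 7.2, 7, 5.9, 5.5, 5.4, 5.3, 5.1, 5.1, 5.1, 4.9, 4.1
The 3 values of 5.1 occupy positions 7–9 → each gets rank 9.
Site 1 values → pooled ranks: 5.4→5, 5.9→3, 7.2→1, 5.1→9, 4.1→11
Rank sum = 5 + 3 + 1 + 9 + 11 = 29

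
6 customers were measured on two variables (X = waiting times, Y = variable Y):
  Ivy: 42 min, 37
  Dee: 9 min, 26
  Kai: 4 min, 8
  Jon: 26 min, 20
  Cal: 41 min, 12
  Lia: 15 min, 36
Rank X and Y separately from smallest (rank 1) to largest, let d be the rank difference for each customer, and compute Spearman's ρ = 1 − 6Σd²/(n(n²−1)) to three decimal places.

Ranks of variable 1: 6, 2, 1, 4, 5, 3
Ranks of variable 2: 6, 4, 1, 3, 2, 5
d = r₁ − r₂: 0, -2, 0, 1, 3, -2
d²: 0, 4, 0, 1, 9, 4; Σd² = 18
ρ = 1 − 6·18/(6·35) = 1 − 108/210 = 0.486

0.486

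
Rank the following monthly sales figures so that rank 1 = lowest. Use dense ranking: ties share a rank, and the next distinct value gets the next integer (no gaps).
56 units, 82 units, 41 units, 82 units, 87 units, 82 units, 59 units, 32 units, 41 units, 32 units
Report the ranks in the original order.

Sorted (ascending): 32, 32, 41, 41, 56, 59, 82, 82, 82, 87
The 2 values of 32 share dense rank 1.
The 2 values of 41 share dense rank 2.
The 3 values of 82 share dense rank 5.
Remaining distinct values take the next consecutive integers.

3, 5, 2, 5, 6, 5, 4, 1, 2, 1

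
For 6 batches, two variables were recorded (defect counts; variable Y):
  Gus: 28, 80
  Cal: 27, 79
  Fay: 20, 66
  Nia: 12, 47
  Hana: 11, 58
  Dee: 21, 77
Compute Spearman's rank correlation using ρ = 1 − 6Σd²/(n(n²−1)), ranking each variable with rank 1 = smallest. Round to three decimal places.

Ranks of variable 1: 6, 5, 3, 2, 1, 4
Ranks of variable 2: 6, 5, 3, 1, 2, 4
d = r₁ − r₂: 0, 0, 0, 1, -1, 0
d²: 0, 0, 0, 1, 1, 0; Σd² = 2
ρ = 1 − 6·2/(6·35) = 1 − 12/210 = 0.943

0.943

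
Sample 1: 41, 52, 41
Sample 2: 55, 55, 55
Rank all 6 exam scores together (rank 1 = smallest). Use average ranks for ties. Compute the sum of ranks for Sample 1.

6

Sorted (ascending): 41, 41, 52, 55, 55, 55
The 2 values of 41 occupy positions 1–2 → average rank (1+2)/2 = 1.5.
The 3 values of 55 occupy positions 4–6 → average rank 5.
Sample 1 values → pooled ranks: 41→1.5, 52→3, 41→1.5
Rank sum = 1.5 + 3 + 1.5 = 6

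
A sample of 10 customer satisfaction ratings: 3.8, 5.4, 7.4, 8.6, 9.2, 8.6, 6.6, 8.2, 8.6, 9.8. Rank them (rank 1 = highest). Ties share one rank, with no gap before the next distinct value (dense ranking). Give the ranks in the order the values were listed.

8, 7, 5, 3, 2, 3, 6, 4, 3, 1

Sorted (descending): 9.8, 9.2, 8.6, 8.6, 8.6, 8.2, 7.4, 6.6, 5.4, 3.8
The 3 values of 8.6 share dense rank 3.
Remaining distinct values take the next consecutive integers.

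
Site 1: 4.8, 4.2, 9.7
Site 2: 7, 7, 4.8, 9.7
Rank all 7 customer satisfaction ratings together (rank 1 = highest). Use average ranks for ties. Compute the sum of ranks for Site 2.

14

Sorted (descending): 9.7, 9.7, 7, 7, 4.8, 4.8, 4.2
The 2 values of 9.7 occupy positions 1–2 → average rank (1+2)/2 = 1.5.
The 2 values of 7 occupy positions 3–4 → average rank (3+4)/2 = 3.5.
The 2 values of 4.8 occupy positions 5–6 → average rank (5+6)/2 = 5.5.
Site 2 values → pooled ranks: 7→3.5, 7→3.5, 4.8→5.5, 9.7→1.5
Rank sum = 3.5 + 3.5 + 5.5 + 1.5 = 14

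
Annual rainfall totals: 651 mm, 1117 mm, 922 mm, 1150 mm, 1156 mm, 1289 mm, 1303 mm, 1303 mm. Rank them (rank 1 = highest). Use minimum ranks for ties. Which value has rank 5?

1150

Sorted (descending): 1303, 1303, 1289, 1156, 1150, 1117, 922, 651
The 2 values of 1303 occupy positions 1–2 → each gets rank 1.
Rank 5 → value 1150.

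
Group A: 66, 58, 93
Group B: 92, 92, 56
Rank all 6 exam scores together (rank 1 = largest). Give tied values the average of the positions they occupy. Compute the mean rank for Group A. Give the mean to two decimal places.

Sorted (descending): 93, 92, 92, 66, 58, 56
The 2 values of 92 occupy positions 2–3 → average rank (2+3)/2 = 2.5.
Group A values → pooled ranks: 66→4, 58→5, 93→1
Mean rank = (4 + 5 + 1) / 3 = 3.33

3.33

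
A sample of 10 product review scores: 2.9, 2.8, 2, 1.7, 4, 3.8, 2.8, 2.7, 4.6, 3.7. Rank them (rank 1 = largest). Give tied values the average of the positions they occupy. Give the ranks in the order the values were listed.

Sorted (descending): 4.6, 4, 3.8, 3.7, 2.9, 2.8, 2.8, 2.7, 2, 1.7
The 2 values of 2.8 occupy positions 6–7 → average rank (6+7)/2 = 6.5.

5, 6.5, 9, 10, 2, 3, 6.5, 8, 1, 4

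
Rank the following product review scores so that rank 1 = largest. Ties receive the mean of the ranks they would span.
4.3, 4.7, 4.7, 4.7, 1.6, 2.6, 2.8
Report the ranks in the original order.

4, 2, 2, 2, 7, 6, 5

Sorted (descending): 4.7, 4.7, 4.7, 4.3, 2.8, 2.6, 1.6
The 3 values of 4.7 occupy positions 1–3 → average rank 2.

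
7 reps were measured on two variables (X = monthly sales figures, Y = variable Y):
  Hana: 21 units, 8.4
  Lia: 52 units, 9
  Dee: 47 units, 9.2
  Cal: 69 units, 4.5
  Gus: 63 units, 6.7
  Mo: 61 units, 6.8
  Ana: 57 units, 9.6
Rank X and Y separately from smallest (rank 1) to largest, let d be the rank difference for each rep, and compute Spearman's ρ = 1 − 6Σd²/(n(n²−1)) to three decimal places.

Ranks of variable 1: 1, 3, 2, 7, 6, 5, 4
Ranks of variable 2: 4, 5, 6, 1, 2, 3, 7
d = r₁ − r₂: -3, -2, -4, 6, 4, 2, -3
d²: 9, 4, 16, 36, 16, 4, 9; Σd² = 94
ρ = 1 − 6·94/(7·48) = 1 − 564/336 = -0.679

-0.679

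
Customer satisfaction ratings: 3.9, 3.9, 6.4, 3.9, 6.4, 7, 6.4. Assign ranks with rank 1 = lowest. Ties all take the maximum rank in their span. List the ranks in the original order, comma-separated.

Sorted (ascending): 3.9, 3.9, 3.9, 6.4, 6.4, 6.4, 7
The 3 values of 3.9 occupy positions 1–3 → each gets rank 3.
The 3 values of 6.4 occupy positions 4–6 → each gets rank 6.

3, 3, 6, 3, 6, 7, 6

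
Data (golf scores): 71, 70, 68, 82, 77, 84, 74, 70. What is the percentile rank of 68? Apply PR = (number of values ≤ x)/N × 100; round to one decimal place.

12.5

N = 8.
Strictly below 68: 0. Equal to 68: 1.
PR = 1/8 × 100 = 12.5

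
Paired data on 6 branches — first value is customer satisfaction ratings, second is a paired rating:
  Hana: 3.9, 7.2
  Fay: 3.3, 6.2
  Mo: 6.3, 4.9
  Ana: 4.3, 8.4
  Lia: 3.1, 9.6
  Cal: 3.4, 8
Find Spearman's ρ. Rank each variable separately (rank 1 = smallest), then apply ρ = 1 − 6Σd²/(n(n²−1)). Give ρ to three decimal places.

-0.486

Ranks of variable 1: 4, 2, 6, 5, 1, 3
Ranks of variable 2: 3, 2, 1, 5, 6, 4
d = r₁ − r₂: 1, 0, 5, 0, -5, -1
d²: 1, 0, 25, 0, 25, 1; Σd² = 52
ρ = 1 − 6·52/(6·35) = 1 − 312/210 = -0.486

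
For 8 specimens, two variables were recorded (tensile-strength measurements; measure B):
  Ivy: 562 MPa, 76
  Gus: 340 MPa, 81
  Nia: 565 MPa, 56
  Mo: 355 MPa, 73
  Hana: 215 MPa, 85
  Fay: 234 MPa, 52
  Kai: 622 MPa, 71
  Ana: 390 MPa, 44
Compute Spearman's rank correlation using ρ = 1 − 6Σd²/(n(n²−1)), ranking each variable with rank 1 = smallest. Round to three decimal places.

Ranks of variable 1: 6, 3, 7, 4, 1, 2, 8, 5
Ranks of variable 2: 6, 7, 3, 5, 8, 2, 4, 1
d = r₁ − r₂: 0, -4, 4, -1, -7, 0, 4, 4
d²: 0, 16, 16, 1, 49, 0, 16, 16; Σd² = 114
ρ = 1 − 6·114/(8·63) = 1 − 684/504 = -0.357

-0.357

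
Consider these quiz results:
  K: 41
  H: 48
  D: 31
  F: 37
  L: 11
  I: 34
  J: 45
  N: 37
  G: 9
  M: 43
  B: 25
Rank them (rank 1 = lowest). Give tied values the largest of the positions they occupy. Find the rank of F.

Sorted (ascending): 9, 11, 25, 31, 34, 37, 37, 41, 43, 45, 48
The 2 values of 37 occupy positions 6–7 → each gets rank 7.
F has value 37 → rank 7.

7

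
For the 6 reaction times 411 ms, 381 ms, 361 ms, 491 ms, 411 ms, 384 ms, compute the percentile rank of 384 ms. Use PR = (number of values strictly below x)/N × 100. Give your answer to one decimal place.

N = 6.
Strictly below 384: 2. Equal to 384: 1.
PR = 2/6 × 100 = 33.3

33.3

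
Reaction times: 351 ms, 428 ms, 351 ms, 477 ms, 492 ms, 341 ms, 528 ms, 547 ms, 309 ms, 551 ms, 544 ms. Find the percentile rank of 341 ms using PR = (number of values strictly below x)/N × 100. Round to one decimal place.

9.1

N = 11.
Strictly below 341: 1. Equal to 341: 1.
PR = 1/11 × 100 = 9.1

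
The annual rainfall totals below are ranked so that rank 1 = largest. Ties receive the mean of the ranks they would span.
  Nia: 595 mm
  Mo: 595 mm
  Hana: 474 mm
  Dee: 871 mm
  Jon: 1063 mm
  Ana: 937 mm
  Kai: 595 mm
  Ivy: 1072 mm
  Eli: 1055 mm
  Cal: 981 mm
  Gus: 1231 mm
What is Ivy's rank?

2

Sorted (descending): 1231, 1072, 1063, 1055, 981, 937, 871, 595, 595, 595, 474
The 3 values of 595 occupy positions 8–10 → average rank 9.
Ivy has value 1072 mm → rank 2.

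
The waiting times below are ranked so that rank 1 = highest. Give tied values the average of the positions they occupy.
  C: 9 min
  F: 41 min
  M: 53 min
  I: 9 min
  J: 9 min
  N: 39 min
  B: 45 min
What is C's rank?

Sorted (descending): 53, 45, 41, 39, 9, 9, 9
The 3 values of 9 occupy positions 5–7 → average rank 6.
C has value 9 min → rank 6.

6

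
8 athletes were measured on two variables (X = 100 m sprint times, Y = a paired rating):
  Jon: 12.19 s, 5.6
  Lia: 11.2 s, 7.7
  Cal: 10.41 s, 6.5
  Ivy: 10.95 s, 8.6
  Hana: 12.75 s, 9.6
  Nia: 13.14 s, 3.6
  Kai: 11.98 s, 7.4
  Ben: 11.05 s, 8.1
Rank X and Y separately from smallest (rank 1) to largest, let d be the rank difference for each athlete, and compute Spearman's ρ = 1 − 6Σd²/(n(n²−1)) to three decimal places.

-0.262

Ranks of variable 1: 6, 4, 1, 2, 7, 8, 5, 3
Ranks of variable 2: 2, 5, 3, 7, 8, 1, 4, 6
d = r₁ − r₂: 4, -1, -2, -5, -1, 7, 1, -3
d²: 16, 1, 4, 25, 1, 49, 1, 9; Σd² = 106
ρ = 1 − 6·106/(8·63) = 1 − 636/504 = -0.262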